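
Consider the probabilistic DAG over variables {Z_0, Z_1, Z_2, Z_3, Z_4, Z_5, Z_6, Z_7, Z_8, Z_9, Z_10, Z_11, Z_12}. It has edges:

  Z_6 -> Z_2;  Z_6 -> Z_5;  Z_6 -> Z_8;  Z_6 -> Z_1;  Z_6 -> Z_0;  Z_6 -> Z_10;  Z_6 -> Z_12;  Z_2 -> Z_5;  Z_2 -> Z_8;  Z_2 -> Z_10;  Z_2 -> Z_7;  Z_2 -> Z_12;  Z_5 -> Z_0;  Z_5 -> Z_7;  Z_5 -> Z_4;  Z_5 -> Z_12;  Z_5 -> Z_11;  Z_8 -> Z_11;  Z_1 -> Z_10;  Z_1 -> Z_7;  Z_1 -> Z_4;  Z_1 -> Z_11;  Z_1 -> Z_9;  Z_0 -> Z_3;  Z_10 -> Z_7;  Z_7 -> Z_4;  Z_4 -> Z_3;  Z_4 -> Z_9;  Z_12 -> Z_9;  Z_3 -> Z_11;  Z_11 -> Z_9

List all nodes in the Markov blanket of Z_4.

{Z_0, Z_1, Z_3, Z_5, Z_7, Z_9, Z_11, Z_12}

Ch(Z_4) = {Z_3, Z_9}.
Z_4's parents: Z_1, Z_5, Z_7.
Co-parents of Z_4 (other parents of its children):
  parents(Z_3) \ {Z_4} = {Z_0}.
  Z_9's other parents are Z_1, Z_11, Z_12.
MB(Z_4) = {Z_0, Z_1, Z_3, Z_5, Z_7, Z_9, Z_11, Z_12}.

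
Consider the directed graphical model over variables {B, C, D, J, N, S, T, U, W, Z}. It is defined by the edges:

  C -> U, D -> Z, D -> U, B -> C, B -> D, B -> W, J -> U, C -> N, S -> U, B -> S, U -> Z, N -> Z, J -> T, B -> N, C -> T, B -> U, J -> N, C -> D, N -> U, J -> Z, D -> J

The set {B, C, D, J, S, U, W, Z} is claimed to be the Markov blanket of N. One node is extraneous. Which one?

Parents of N: B, C, J.
Children of N: U, Z.
Parents of each child, excluding N:
  U also has parents B, C, D, J, S.
  parents(Z) \ {N} = {D, J, U}.
MB(N) = {B, C, D, J, S, U, Z}.
W is neither a parent, child, nor co-parent of N, so it does not belong.

W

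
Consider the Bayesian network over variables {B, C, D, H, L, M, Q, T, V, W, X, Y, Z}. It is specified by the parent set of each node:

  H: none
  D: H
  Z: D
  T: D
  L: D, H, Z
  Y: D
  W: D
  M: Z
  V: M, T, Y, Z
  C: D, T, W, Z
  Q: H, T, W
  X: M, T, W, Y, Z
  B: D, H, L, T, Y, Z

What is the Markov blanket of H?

{B, D, L, Q, T, W, Y, Z}

A node's Markov blanket = Pa ∪ Ch ∪ (parents of Ch other than the node itself).
Pa(H) = {}.
Ch(H) = {B, D, L, Q}.
Parents of each child, excluding H:
  D: —
  L: D, Z
  Q: T, W
  B: D, L, T, Y, Z
So the Markov blanket of H is {B, D, L, Q, T, W, Y, Z}.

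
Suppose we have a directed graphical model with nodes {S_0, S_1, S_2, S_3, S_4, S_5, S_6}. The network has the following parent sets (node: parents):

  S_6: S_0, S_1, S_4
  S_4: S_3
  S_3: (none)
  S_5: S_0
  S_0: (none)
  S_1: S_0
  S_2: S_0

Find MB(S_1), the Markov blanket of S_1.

{S_0, S_4, S_6}

Ch(S_1) = {S_6}.
S_1's parents: S_0.
Co-parents of S_1 (other parents of its children):
  S_6 also has parents S_0, S_4.
Union: {S_0} ∪ {S_6} ∪ {S_0, S_4} = {S_0, S_4, S_6}.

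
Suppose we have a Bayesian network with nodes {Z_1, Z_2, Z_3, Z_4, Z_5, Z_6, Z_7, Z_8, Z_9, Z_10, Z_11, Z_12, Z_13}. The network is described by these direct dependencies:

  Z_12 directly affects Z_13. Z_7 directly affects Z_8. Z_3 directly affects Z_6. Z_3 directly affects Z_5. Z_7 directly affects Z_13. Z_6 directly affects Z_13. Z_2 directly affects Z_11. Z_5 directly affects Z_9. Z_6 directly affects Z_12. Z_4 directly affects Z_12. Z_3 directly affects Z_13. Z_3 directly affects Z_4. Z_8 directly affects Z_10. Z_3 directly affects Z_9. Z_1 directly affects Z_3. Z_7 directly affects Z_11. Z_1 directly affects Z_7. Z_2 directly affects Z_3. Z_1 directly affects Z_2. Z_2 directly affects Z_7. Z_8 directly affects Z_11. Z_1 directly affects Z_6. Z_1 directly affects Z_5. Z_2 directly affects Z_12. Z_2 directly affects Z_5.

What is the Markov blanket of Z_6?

{Z_1, Z_2, Z_3, Z_4, Z_7, Z_12, Z_13}

A node's Markov blanket = Pa ∪ Ch ∪ (parents of Ch other than the node itself).
Ch(Z_6) = {Z_12, Z_13}.
Pa(Z_6) = {Z_1, Z_3}.
Parents of each child, excluding Z_6:
  parents(Z_12) \ {Z_6} = {Z_2, Z_4}.
  Z_13 also has parents Z_3, Z_7, Z_12.
MB(Z_6) = {Z_1, Z_2, Z_3, Z_4, Z_7, Z_12, Z_13}.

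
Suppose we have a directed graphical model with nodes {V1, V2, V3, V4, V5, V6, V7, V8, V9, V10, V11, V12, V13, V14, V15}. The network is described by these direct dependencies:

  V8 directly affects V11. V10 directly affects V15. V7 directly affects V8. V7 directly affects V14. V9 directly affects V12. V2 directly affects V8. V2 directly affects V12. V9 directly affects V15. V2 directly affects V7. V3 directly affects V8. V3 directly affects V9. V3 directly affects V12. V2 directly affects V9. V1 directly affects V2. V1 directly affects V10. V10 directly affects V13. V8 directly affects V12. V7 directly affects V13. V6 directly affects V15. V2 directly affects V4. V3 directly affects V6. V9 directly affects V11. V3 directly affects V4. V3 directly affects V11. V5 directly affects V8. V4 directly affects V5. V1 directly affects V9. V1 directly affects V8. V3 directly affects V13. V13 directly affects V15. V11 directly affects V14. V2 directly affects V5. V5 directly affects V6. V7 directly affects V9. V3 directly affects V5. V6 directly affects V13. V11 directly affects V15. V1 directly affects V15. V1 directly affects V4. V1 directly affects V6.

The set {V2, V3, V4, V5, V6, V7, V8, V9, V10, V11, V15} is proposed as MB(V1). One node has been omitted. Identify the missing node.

Pa(V1) = {}.
V1 has children V2, V4, V6, V8, V9, V10, V15.
For each child, the remaining parents (spouses of V1):
  V2: —
  V4: V2, V3
  V6: V3, V5
  V8: V2, V3, V5, V7
  V9: V2, V3, V7
  V10: —
  V15: V6, V9, V10, V11, V13
MB(V1) = {V2, V3, V4, V5, V6, V7, V8, V9, V10, V11, V13, V15}.
Comparing with the claimed set, V13 is missing.

V13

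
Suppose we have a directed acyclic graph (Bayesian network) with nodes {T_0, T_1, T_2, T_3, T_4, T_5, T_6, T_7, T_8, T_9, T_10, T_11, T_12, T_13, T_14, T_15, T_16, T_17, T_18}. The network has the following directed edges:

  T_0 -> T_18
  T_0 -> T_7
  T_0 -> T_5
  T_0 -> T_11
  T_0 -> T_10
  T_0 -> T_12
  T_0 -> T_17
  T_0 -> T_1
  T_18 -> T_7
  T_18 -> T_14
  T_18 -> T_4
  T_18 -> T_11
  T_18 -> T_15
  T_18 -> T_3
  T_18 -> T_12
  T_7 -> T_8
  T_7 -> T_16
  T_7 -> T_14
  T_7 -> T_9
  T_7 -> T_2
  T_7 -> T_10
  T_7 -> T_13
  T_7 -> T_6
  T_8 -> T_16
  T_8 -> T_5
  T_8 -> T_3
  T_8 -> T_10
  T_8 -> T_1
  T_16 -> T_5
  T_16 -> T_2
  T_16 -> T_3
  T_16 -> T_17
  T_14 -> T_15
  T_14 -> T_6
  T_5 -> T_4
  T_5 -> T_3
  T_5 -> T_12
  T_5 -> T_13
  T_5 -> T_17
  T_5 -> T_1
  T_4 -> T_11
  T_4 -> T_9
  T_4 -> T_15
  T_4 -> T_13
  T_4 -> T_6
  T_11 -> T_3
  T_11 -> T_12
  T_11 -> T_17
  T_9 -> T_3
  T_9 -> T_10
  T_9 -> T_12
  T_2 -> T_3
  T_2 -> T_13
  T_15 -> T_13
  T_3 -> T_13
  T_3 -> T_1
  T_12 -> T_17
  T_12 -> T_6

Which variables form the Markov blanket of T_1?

{T_0, T_3, T_5, T_8}

T_1 has no children.
T_1 has parents T_0, T_3, T_5, T_8.
T_1 has no children, so there are no co-parents.
Union: {T_0, T_3, T_5, T_8} ∪ {} ∪ {} = {T_0, T_3, T_5, T_8}.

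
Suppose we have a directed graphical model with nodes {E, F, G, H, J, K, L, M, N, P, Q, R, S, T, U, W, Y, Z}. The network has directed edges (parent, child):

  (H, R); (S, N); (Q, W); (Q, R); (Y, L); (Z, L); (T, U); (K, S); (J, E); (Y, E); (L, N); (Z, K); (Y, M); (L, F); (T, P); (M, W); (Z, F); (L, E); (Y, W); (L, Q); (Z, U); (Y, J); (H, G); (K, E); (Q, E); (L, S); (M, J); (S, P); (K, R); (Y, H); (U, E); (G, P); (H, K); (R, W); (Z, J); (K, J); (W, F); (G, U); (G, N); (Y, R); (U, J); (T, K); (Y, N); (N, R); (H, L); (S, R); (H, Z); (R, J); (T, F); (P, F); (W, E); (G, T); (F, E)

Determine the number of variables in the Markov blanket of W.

Ch(W) = {E, F}.
W has parents M, Q, R, Y.
Other parents of W's children:
  F: L, P, T, Z
  E: F, J, K, L, Q, U, Y
MB(W) = {E, F, J, K, L, M, P, Q, R, T, U, Y, Z}, which has 13 nodes.

13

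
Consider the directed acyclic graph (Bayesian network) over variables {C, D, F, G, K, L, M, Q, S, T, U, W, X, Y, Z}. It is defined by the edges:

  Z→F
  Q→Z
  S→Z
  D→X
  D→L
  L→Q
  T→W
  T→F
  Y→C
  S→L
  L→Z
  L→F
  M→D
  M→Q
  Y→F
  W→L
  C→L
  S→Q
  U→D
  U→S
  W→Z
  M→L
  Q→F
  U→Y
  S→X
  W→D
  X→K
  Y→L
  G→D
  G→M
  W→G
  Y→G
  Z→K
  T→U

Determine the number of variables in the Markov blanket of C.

6

Ch(C) = {L}.
C has parent Y.
For each child, the remaining parents (spouses of C):
  L also has parents D, M, S, W, Y.
MB(C) = {D, L, M, S, W, Y}, which has 6 nodes.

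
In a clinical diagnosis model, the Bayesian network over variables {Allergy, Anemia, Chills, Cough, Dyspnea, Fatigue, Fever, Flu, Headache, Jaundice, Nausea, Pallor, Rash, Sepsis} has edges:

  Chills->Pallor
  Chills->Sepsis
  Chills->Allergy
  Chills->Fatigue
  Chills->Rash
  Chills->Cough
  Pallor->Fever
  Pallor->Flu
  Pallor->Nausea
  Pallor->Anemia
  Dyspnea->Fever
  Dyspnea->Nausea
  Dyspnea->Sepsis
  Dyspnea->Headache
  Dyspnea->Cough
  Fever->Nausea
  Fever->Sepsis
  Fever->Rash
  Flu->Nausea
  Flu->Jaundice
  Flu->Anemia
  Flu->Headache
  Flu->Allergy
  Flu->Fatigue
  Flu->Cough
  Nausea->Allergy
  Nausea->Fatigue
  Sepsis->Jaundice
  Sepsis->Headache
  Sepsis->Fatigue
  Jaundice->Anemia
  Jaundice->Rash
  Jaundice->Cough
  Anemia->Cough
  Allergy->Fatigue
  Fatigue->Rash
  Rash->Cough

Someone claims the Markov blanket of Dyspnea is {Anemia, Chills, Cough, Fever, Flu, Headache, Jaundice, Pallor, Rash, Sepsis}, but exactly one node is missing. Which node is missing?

Ch(Dyspnea) = {Cough, Fever, Headache, Nausea, Sepsis}.
Parents of Dyspnea: none.
Co-parents of Dyspnea (other parents of its children):
  Fever also has parent Pallor.
  parents(Nausea) \ {Dyspnea} = {Fever, Flu, Pallor}.
  parents(Sepsis) \ {Dyspnea} = {Chills, Fever}.
  Headache's other parents are Flu, Sepsis.
  Cough also has parents Anemia, Chills, Flu, Jaundice, Rash.
MB(Dyspnea) = {Anemia, Chills, Cough, Fever, Flu, Headache, Jaundice, Nausea, Pallor, Rash, Sepsis}.
Comparing with the claimed set, Nausea is missing.

Nausea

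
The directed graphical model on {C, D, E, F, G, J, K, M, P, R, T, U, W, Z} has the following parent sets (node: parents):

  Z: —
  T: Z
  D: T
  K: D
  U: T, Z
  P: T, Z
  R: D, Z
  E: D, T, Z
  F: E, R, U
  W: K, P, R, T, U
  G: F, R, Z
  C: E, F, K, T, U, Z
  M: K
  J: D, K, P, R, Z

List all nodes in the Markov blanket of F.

Recall MB(v) = parents ∪ children ∪ spouses, where spouses are the other parents of v's children.
Parents of F: E, R, U.
Children of F: C, G.
Co-parents of F (other parents of its children):
  G: R, Z
  C: E, K, T, U, Z
MB(F) = {C, E, G, K, R, T, U, Z}.

{C, E, G, K, R, T, U, Z}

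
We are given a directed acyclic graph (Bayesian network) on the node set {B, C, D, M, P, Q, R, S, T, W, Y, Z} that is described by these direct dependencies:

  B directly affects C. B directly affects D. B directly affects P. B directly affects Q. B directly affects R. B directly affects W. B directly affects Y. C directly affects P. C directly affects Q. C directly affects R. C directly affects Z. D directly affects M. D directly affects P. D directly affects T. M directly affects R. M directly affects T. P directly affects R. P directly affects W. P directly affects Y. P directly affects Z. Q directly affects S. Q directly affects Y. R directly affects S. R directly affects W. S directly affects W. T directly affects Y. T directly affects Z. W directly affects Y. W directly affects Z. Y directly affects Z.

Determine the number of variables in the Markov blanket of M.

6

The Markov blanket of a node is its parents, its children, and the other parents of its children.
M's parents: D.
Children of M: R, T.
For each child, the remaining parents (spouses of M):
  R: B, C, P
  T: D
MB(M) = {B, C, D, P, R, T}, which has 6 nodes.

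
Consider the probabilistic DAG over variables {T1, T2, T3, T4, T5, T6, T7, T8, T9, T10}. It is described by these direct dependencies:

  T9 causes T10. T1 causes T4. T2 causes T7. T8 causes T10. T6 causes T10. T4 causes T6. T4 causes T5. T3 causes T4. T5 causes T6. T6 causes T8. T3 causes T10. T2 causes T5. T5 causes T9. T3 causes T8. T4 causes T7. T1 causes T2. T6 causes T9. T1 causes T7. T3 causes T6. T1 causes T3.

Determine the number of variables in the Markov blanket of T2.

4

A node's Markov blanket = Pa ∪ Ch ∪ (parents of Ch other than the node itself).
T2's children: T5, T7.
T2's parents: T1.
For each child, the remaining parents (spouses of T2):
  T5: T4
  T7: T1, T4
MB(T2) = {T1, T4, T5, T7}, which has 4 nodes.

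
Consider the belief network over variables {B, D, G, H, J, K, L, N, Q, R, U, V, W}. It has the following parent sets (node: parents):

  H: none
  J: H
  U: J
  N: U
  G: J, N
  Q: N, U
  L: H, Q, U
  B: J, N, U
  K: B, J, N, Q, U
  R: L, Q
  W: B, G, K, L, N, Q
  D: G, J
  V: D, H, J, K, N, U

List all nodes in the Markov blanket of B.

Pa(B) = {J, N, U}.
B's children: K, W.
Other parents of B's children:
  K: J, N, Q, U
  W: G, K, L, N, Q
Taking the union gives {G, J, K, L, N, Q, U, W}.

{G, J, K, L, N, Q, U, W}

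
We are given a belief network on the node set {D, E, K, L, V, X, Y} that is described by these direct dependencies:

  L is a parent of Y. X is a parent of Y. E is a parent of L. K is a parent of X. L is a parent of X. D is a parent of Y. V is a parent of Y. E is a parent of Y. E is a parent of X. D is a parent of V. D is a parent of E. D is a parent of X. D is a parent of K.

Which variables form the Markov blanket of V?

{D, E, L, X, Y}

V's children: Y.
Parents of V: D.
Other parents of V's children:
  Y: D, E, L, X
Taking the union gives {D, E, L, X, Y}.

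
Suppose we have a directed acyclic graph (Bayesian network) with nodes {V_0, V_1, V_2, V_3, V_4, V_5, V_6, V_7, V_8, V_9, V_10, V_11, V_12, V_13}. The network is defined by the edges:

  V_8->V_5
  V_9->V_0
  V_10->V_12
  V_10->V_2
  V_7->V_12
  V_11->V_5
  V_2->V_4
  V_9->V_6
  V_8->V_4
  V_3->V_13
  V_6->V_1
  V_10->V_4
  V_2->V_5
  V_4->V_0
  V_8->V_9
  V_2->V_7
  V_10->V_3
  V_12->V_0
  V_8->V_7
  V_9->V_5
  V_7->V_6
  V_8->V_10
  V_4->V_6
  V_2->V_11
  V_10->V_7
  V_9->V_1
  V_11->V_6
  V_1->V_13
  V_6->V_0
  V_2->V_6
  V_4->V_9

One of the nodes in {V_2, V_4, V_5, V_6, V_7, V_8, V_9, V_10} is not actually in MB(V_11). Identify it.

Ch(V_11) = {V_5, V_6}.
Pa(V_11) = {V_2}.
Other parents of V_11's children:
  V_6 also has parents V_2, V_4, V_7, V_9.
  V_5 also has parents V_2, V_8, V_9.
MB(V_11) = {V_2, V_4, V_5, V_6, V_7, V_8, V_9}.
V_10 is neither a parent, child, nor co-parent of V_11, so it does not belong.

V_10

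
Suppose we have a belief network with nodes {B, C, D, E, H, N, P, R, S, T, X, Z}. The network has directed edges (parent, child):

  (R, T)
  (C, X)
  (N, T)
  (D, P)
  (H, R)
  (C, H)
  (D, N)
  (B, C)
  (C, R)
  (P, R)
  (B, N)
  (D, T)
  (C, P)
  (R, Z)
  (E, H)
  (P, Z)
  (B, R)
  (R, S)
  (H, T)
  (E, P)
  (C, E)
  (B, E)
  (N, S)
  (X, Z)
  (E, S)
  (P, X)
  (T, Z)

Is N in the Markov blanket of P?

The Markov blanket of a node is its parents, its children, and the other parents of its children.
P has children R, X, Z.
P has parents C, D, E.
Parents of each child, excluding P:
  R: B, C, H
  X: C
  Z: R, T, X
MB(P) = {B, C, D, E, H, R, T, X, Z}; N is not in this set.

No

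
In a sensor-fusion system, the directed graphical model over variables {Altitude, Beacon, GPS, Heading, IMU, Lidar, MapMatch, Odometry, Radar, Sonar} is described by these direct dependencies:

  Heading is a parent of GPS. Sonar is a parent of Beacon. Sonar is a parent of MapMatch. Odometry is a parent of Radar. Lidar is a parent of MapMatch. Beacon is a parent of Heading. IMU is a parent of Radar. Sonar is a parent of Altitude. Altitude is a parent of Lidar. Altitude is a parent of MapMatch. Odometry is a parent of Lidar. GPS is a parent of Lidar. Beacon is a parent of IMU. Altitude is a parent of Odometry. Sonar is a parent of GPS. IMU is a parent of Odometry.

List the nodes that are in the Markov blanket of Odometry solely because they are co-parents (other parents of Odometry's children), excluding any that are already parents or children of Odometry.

{GPS}

Children of Odometry: Lidar, Radar.
  Lidar's other parents are Altitude, GPS.
  Radar also has parent IMU.
Excluding nodes already adjacent to Odometry (Altitude, IMU, Lidar, Radar), the co-parent-only contribution is {GPS}.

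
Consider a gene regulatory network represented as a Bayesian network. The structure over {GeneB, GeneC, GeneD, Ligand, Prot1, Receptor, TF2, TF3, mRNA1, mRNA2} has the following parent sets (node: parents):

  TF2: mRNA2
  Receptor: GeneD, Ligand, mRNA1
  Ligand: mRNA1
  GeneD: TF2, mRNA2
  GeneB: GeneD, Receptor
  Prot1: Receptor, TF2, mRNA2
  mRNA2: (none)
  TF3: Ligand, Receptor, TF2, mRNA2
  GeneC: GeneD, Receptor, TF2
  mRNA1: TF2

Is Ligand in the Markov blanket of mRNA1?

Yes

Ligand is a child of mRNA1.
So Ligand ∈ MB(mRNA1).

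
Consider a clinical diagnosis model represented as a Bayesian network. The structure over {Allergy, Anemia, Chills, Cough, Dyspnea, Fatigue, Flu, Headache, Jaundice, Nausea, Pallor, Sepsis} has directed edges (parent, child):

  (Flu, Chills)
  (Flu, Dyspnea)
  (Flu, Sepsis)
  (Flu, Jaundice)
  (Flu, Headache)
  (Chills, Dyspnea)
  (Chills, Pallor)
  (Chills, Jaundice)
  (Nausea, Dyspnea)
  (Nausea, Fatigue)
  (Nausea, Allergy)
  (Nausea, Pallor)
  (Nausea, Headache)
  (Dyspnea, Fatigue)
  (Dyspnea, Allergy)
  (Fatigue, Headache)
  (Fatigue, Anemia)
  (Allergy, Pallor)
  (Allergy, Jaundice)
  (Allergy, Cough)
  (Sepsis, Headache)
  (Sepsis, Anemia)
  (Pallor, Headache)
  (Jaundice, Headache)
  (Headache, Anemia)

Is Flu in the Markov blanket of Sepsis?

Yes

Flu is a parent of Sepsis.
So Flu ∈ MB(Sepsis).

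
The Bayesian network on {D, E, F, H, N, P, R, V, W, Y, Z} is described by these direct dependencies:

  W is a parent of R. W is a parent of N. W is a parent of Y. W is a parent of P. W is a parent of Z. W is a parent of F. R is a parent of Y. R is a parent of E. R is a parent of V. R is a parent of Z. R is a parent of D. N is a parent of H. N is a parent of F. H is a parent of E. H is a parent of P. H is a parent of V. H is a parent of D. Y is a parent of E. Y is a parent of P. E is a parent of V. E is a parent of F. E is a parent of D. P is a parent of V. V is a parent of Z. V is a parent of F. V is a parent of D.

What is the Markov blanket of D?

A node's Markov blanket = Pa ∪ Ch ∪ (parents of Ch other than the node itself).
D has parents E, H, R, V.
Children of D: none.
With no children, D has no spouses; the co-parent set is empty.
Union: {E, H, R, V} ∪ {} ∪ {} = {E, H, R, V}.

{E, H, R, V}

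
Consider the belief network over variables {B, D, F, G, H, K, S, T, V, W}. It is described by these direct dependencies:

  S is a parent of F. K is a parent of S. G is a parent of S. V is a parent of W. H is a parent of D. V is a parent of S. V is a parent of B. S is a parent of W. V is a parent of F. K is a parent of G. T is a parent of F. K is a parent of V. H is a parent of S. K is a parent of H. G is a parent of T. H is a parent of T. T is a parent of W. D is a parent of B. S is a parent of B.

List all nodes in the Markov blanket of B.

{D, S, V}

Recall MB(v) = parents ∪ children ∪ spouses, where spouses are the other parents of v's children.
Parents of B: D, S, V.
Children of B: none.
B has no children, so there are no co-parents.
So the Markov blanket of B is {D, S, V}.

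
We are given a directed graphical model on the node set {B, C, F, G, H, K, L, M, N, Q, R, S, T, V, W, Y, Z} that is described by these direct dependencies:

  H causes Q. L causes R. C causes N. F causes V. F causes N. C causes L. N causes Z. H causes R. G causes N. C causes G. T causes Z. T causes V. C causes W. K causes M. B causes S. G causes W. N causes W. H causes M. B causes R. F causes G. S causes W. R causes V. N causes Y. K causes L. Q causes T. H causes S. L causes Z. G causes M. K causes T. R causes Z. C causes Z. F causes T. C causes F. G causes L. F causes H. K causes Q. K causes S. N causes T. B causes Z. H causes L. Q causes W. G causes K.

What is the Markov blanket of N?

{B, C, F, G, K, L, Q, R, S, T, W, Y, Z}

A node's Markov blanket = Pa ∪ Ch ∪ (parents of Ch other than the node itself).
N's parents: C, F, G.
Ch(N) = {T, W, Y, Z}.
For each child, the remaining parents (spouses of N):
  parents(T) \ {N} = {F, K, Q}.
  W also has parents C, G, Q, S.
  Y: no additional parents.
  Z's other parents are B, C, L, R, T.
MB(N) = {B, C, F, G, K, L, Q, R, S, T, W, Y, Z}.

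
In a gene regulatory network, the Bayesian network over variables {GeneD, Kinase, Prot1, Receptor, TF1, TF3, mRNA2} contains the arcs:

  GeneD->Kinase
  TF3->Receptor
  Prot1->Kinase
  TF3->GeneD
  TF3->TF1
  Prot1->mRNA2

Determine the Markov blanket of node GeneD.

{Kinase, Prot1, TF3}

Recall MB(v) = parents ∪ children ∪ spouses, where spouses are the other parents of v's children.
Parents of GeneD: TF3.
Ch(GeneD) = {Kinase}.
Parents of each child, excluding GeneD:
  parents(Kinase) \ {GeneD} = {Prot1}.
MB(GeneD) = {Kinase, Prot1, TF3}.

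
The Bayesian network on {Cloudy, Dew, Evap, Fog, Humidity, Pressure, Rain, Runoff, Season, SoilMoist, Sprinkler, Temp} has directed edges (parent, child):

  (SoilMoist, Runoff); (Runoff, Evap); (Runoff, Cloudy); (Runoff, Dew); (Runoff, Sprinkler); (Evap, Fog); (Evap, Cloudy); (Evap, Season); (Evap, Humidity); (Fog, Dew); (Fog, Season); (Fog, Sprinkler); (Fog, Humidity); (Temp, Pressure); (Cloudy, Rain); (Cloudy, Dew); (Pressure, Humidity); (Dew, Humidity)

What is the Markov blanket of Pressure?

Pa(Pressure) = {Temp}.
Pressure's children: Humidity.
Other parents of Pressure's children:
  Humidity's other parents are Dew, Evap, Fog.
So the Markov blanket of Pressure is {Dew, Evap, Fog, Humidity, Temp}.

{Dew, Evap, Fog, Humidity, Temp}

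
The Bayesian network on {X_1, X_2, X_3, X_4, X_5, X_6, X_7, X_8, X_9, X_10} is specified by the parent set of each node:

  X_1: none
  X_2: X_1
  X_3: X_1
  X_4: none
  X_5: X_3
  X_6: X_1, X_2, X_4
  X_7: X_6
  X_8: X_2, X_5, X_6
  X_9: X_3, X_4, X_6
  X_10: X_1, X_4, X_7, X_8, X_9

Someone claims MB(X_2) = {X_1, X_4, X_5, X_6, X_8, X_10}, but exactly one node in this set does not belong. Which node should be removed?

Children of X_2: X_6, X_8.
Pa(X_2) = {X_1}.
For each child, the remaining parents (spouses of X_2):
  X_6 also has parents X_1, X_4.
  parents(X_8) \ {X_2} = {X_5, X_6}.
MB(X_2) = {X_1, X_4, X_5, X_6, X_8}.
X_10 is neither a parent, child, nor co-parent of X_2, so it does not belong.

X_10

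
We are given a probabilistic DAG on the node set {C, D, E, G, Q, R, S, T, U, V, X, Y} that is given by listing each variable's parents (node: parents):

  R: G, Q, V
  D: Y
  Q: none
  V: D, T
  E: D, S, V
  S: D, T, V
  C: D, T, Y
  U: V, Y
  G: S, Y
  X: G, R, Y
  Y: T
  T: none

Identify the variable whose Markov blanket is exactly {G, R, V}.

The target node must have every member of {G, R, V} as a parent, child, or co-parent, and no others.
Parents of Q: none; children: R; co-parents: G, V.
These exactly cover the given set, so the node is Q.

Q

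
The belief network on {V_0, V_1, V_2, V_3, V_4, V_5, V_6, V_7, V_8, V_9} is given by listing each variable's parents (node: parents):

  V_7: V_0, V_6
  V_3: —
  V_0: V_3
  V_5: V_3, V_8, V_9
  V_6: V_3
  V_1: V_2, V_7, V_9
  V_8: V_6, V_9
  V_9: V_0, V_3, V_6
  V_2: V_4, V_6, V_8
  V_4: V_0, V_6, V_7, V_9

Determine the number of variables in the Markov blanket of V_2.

V_2's children: V_1.
Pa(V_2) = {V_4, V_6, V_8}.
Co-parents of V_2 (other parents of its children):
  V_1: V_7, V_9
MB(V_2) = {V_1, V_4, V_6, V_7, V_8, V_9}, which has 6 nodes.

6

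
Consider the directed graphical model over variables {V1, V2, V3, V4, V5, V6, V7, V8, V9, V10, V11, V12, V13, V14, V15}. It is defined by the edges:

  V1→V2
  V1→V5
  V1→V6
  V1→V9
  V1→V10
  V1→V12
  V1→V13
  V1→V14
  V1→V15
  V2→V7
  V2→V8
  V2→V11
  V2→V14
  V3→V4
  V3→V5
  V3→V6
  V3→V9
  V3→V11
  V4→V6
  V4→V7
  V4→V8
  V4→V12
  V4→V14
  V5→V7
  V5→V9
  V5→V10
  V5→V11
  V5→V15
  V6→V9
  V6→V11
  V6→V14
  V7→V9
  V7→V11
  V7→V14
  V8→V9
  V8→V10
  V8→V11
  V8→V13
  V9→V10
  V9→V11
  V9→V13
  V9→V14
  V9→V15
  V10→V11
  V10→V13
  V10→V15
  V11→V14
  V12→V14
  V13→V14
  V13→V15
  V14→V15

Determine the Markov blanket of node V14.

{V1, V2, V4, V5, V6, V7, V9, V10, V11, V12, V13, V15}

A node's Markov blanket = Pa ∪ Ch ∪ (parents of Ch other than the node itself).
V14's parents: V1, V2, V4, V6, V7, V9, V11, V12, V13.
Ch(V14) = {V15}.
Other parents of V14's children:
  V15 also has parents V1, V5, V9, V10, V13.
So the Markov blanket of V14 is {V1, V2, V4, V5, V6, V7, V9, V10, V11, V12, V13, V15}.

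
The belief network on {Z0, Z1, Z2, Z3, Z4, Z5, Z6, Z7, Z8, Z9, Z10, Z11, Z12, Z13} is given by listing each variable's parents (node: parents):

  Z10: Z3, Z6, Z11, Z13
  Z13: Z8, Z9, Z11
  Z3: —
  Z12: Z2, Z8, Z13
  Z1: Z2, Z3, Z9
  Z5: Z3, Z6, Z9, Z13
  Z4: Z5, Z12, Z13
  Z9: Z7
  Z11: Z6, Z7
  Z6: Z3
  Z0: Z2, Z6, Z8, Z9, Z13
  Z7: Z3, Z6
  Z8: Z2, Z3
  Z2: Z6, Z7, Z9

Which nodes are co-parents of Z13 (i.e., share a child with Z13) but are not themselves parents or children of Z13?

{Z2, Z3, Z6}

Children of Z13: Z0, Z4, Z5, Z10, Z12.
  Z12 also has parents Z2, Z8.
  Z0's other parents are Z2, Z6, Z8, Z9.
  Z10 also has parents Z3, Z6, Z11.
  Z5 also has parents Z3, Z6, Z9.
  Z4 also has parents Z5, Z12.
Excluding nodes already adjacent to Z13 (Z0, Z4, Z5, Z8, Z9, Z10, Z11, Z12), the co-parent-only contribution is {Z2, Z3, Z6}.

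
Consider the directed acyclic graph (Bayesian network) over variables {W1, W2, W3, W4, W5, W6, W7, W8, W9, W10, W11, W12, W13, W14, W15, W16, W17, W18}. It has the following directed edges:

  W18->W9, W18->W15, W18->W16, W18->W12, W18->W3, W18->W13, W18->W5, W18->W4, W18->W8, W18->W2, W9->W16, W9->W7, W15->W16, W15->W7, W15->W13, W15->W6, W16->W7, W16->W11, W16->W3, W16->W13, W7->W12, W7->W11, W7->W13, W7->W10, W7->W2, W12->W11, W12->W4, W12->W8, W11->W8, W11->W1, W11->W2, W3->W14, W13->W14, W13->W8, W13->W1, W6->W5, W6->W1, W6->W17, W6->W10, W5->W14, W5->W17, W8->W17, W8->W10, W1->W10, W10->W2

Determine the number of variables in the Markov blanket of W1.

6

Children of W1: W10.
Pa(W1) = {W6, W11, W13}.
Other parents of W1's children:
  W10 also has parents W6, W7, W8.
MB(W1) = {W6, W7, W8, W10, W11, W13}, which has 6 nodes.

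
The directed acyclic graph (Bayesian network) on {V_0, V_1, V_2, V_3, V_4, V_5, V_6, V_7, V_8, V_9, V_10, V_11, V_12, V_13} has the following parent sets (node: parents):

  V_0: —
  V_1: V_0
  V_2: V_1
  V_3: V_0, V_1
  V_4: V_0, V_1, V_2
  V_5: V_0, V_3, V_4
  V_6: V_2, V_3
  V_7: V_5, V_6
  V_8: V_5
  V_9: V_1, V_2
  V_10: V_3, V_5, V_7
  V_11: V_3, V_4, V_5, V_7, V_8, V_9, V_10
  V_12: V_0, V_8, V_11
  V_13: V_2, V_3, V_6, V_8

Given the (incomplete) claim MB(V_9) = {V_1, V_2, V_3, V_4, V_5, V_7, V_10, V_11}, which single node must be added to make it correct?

V_8

V_9's parents: V_1, V_2.
V_9 has child V_11.
Parents of each child, excluding V_9:
  V_11: V_3, V_4, V_5, V_7, V_8, V_10
MB(V_9) = {V_1, V_2, V_3, V_4, V_5, V_7, V_8, V_10, V_11}.
Comparing with the claimed set, V_8 is missing.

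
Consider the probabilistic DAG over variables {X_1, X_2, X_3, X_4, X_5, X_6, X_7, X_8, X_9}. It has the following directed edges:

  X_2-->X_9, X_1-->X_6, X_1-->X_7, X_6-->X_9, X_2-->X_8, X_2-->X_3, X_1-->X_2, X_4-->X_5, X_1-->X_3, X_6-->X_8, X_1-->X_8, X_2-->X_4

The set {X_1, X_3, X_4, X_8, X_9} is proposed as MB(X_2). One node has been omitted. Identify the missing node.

X_6

Recall MB(v) = parents ∪ children ∪ spouses, where spouses are the other parents of v's children.
Pa(X_2) = {X_1}.
Children of X_2: X_3, X_4, X_8, X_9.
Co-parents of X_2 (other parents of its children):
  X_3's other parent is X_1.
  X_4: no additional parents.
  X_8's other parents are X_1, X_6.
  X_9's other parent is X_6.
MB(X_2) = {X_1, X_3, X_4, X_6, X_8, X_9}.
Comparing with the claimed set, X_6 is missing.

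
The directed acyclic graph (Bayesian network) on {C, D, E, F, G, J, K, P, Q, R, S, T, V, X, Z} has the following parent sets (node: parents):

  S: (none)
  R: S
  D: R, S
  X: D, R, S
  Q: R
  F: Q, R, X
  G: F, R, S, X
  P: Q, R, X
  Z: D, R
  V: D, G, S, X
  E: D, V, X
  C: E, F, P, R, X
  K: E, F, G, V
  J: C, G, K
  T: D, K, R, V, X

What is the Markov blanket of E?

{C, D, F, G, K, P, R, V, X}

Recall MB(v) = parents ∪ children ∪ spouses, where spouses are the other parents of v's children.
Parents of E: D, V, X.
Ch(E) = {C, K}.
For each child, the remaining parents (spouses of E):
  C's other parents are F, P, R, X.
  parents(K) \ {E} = {F, G, V}.
Taking the union gives {C, D, F, G, K, P, R, V, X}.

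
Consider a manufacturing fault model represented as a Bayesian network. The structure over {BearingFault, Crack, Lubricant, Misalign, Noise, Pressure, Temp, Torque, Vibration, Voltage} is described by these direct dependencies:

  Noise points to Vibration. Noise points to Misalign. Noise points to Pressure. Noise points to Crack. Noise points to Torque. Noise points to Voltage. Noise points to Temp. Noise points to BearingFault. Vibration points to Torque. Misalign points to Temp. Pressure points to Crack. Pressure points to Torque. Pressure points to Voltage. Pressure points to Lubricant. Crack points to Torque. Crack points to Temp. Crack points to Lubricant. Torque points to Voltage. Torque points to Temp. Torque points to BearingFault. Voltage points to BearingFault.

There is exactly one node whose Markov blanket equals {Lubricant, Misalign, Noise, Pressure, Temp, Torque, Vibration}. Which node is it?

The target node must have every member of {Lubricant, Misalign, Noise, Pressure, Temp, Torque, Vibration} as a parent, child, or co-parent, and no others.
Parents of Crack: Noise, Pressure; children: Lubricant, Temp, Torque; co-parents: Misalign, Noise, Pressure, Torque, Vibration.
These exactly cover the given set, so the node is Crack.

Crack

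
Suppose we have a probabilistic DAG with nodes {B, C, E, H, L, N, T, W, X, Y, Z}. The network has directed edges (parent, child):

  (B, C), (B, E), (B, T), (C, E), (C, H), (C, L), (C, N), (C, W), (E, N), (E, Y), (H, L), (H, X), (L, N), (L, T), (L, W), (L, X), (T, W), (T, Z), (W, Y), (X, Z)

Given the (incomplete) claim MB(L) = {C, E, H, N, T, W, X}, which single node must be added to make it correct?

B

L's parents: C, H.
L's children: N, T, W, X.
For each child, the remaining parents (spouses of L):
  N: C, E
  T: B
  W: C, T
  X: H
MB(L) = {B, C, E, H, N, T, W, X}.
Comparing with the claimed set, B is missing.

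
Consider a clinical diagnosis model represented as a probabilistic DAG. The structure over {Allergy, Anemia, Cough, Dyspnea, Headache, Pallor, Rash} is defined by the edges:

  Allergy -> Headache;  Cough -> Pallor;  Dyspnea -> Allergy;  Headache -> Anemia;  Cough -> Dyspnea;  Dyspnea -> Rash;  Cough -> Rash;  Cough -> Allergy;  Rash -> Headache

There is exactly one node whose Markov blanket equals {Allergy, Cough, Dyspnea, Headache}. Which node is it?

The target node must have every member of {Allergy, Cough, Dyspnea, Headache} as a parent, child, or co-parent, and no others.
Parents of Rash: Cough, Dyspnea; children: Headache; co-parents: Allergy.
These exactly cover the given set, so the node is Rash.

Rash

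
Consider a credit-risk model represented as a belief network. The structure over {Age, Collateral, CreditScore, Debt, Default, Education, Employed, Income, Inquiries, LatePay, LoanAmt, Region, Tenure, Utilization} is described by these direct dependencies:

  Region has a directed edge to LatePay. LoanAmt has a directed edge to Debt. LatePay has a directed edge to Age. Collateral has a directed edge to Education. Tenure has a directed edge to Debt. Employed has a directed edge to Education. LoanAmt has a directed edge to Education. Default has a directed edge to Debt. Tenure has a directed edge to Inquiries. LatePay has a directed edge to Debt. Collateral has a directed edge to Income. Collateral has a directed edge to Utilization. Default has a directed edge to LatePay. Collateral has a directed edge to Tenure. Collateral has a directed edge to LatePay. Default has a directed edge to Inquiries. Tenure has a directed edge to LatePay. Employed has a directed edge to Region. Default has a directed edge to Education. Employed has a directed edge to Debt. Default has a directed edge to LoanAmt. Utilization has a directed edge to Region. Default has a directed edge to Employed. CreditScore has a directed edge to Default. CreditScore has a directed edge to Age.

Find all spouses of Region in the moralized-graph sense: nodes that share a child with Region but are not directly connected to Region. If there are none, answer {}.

{Collateral, Default, Tenure}

Children of Region: LatePay.
  LatePay's other parents are Collateral, Default, Tenure.
Excluding nodes already adjacent to Region (Employed, LatePay, Utilization), the co-parent-only contribution is {Collateral, Default, Tenure}.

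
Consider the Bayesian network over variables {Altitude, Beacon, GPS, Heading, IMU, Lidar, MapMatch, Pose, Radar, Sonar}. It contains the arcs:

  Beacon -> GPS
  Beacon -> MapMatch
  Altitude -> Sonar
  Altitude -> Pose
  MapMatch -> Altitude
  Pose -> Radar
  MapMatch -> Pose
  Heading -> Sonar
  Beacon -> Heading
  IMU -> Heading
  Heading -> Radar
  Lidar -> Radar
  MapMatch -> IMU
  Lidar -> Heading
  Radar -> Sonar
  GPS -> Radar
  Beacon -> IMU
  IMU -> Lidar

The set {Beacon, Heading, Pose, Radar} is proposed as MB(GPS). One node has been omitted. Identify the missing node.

By definition, MB(GPS) is built from GPS's parents, GPS's children, and the co-parents of GPS.
GPS's children: Radar.
Parents of GPS: Beacon.
Parents of each child, excluding GPS:
  Radar also has parents Heading, Lidar, Pose.
MB(GPS) = {Beacon, Heading, Lidar, Pose, Radar}.
Comparing with the claimed set, Lidar is missing.

Lidar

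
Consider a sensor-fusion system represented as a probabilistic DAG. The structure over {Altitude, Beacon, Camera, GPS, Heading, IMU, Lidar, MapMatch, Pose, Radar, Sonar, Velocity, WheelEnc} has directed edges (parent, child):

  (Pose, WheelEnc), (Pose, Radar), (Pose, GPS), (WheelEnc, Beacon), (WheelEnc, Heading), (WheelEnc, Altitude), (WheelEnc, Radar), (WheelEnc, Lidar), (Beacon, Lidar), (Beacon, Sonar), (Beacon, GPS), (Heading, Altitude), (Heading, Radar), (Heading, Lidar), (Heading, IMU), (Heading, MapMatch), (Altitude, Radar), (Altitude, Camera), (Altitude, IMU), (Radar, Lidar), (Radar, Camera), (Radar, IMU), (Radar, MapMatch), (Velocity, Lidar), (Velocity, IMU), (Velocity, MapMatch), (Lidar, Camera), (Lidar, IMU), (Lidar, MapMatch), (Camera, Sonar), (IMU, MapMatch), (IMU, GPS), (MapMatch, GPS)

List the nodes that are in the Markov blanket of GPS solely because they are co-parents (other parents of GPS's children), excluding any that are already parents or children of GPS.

{}

GPS has no children, so it has no co-parents. The set is empty.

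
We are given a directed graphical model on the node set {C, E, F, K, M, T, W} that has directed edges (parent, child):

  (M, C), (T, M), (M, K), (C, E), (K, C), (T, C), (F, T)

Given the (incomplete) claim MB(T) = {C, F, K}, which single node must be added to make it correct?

The Markov blanket of a node is its parents, its children, and the other parents of its children.
T's children: C, M.
Parents of T: F.
Other parents of T's children:
  M: no additional parents.
  C also has parents K, M.
MB(T) = {C, F, K, M}.
Comparing with the claimed set, M is missing.

M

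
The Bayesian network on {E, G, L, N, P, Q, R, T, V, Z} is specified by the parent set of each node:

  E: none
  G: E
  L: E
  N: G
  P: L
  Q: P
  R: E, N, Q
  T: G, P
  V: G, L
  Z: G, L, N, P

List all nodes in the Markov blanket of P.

Children of P: Q, T, Z.
P has parent L.
Other parents of P's children:
  Q: —
  T: G
  Z: G, L, N
Union: {L} ∪ {Q, T, Z} ∪ {G, L, N} = {G, L, N, Q, T, Z}.

{G, L, N, Q, T, Z}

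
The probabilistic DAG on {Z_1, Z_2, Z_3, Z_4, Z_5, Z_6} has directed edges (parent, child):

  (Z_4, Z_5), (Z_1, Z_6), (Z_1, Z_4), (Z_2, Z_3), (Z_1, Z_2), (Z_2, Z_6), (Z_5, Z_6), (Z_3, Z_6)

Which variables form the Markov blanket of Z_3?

{Z_1, Z_2, Z_5, Z_6}

Z_3's children: Z_6.
Pa(Z_3) = {Z_2}.
For each child, the remaining parents (spouses of Z_3):
  Z_6's other parents are Z_1, Z_2, Z_5.
MB(Z_3) = {Z_1, Z_2, Z_5, Z_6}.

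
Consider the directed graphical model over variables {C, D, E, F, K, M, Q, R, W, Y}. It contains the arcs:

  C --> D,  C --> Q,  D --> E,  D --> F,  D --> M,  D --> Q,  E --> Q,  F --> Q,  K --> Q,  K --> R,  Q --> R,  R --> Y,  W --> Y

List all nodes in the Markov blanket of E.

By definition, MB(E) is built from E's parents, E's children, and the co-parents of E.
E has parent D.
E has child Q.
For each child, the remaining parents (spouses of E):
  parents(Q) \ {E} = {C, D, F, K}.
So the Markov blanket of E is {C, D, F, K, Q}.

{C, D, F, K, Q}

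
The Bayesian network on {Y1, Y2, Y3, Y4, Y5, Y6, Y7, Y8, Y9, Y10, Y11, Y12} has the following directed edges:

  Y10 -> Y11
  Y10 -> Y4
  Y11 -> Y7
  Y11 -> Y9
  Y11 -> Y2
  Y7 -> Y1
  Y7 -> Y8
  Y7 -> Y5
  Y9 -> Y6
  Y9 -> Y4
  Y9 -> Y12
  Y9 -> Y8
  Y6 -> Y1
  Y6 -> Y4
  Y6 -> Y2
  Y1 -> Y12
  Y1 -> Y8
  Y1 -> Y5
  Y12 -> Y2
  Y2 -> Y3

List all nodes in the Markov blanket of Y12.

{Y1, Y2, Y6, Y9, Y11}

Parents of Y12: Y1, Y9.
Children of Y12: Y2.
Other parents of Y12's children:
  Y2: Y6, Y11
Taking the union gives {Y1, Y2, Y6, Y9, Y11}.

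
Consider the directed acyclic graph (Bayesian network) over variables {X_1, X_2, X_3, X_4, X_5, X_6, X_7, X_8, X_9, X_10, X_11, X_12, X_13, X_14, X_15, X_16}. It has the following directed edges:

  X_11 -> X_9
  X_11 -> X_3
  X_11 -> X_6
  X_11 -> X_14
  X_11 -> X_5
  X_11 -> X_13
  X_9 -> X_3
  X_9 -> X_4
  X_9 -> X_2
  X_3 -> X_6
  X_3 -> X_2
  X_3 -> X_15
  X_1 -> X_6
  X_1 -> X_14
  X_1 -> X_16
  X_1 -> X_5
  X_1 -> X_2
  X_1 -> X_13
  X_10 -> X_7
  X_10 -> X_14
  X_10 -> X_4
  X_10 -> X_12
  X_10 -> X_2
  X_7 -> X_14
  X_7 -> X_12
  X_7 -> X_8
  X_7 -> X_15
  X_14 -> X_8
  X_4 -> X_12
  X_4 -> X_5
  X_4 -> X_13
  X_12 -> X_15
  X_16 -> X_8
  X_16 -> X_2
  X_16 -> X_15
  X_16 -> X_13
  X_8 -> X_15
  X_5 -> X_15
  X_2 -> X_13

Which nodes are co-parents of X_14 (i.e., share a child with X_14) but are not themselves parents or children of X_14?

{X_16}

Children of X_14: X_8.
  parents(X_8) \ {X_14} = {X_7, X_16}.
Excluding nodes already adjacent to X_14 (X_1, X_7, X_8, X_10, X_11), the co-parent-only contribution is {X_16}.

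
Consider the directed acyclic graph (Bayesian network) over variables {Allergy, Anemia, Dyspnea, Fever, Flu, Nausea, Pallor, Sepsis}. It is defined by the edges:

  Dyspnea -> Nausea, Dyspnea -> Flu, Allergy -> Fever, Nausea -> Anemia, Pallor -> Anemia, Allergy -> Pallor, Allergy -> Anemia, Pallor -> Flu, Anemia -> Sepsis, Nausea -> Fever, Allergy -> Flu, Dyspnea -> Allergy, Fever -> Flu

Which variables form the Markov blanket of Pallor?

{Allergy, Anemia, Dyspnea, Fever, Flu, Nausea}

Ch(Pallor) = {Anemia, Flu}.
Parents of Pallor: Allergy.
For each child, the remaining parents (spouses of Pallor):
  Flu: Allergy, Dyspnea, Fever
  Anemia: Allergy, Nausea
MB(Pallor) = {Allergy, Anemia, Dyspnea, Fever, Flu, Nausea}.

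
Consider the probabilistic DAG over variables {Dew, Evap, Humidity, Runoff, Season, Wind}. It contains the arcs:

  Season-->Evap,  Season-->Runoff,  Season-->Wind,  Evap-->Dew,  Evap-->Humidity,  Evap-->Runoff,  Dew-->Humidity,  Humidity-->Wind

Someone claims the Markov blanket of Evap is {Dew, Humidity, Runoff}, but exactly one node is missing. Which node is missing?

Recall MB(v) = parents ∪ children ∪ spouses, where spouses are the other parents of v's children.
Evap's children: Dew, Humidity, Runoff.
Evap has parent Season.
Co-parents of Evap (other parents of its children):
  Dew: no additional parents.
  parents(Humidity) \ {Evap} = {Dew}.
  Runoff's other parent is Season.
MB(Evap) = {Dew, Humidity, Runoff, Season}.
Comparing with the claimed set, Season is missing.

Season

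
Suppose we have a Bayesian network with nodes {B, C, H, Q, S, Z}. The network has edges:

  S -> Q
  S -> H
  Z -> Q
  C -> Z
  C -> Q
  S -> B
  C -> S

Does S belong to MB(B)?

S is a parent of B.
So S ∈ MB(B).

Yes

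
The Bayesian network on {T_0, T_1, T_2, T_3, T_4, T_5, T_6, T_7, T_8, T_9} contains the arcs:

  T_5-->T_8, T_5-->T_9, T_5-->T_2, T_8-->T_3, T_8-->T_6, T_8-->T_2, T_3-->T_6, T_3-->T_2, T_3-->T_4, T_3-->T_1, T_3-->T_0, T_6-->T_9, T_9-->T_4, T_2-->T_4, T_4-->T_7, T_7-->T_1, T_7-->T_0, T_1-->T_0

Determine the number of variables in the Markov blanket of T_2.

5

The Markov blanket of a node is its parents, its children, and the other parents of its children.
T_2's parents: T_3, T_5, T_8.
Ch(T_2) = {T_4}.
Parents of each child, excluding T_2:
  parents(T_4) \ {T_2} = {T_3, T_9}.
MB(T_2) = {T_3, T_4, T_5, T_8, T_9}, which has 5 nodes.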